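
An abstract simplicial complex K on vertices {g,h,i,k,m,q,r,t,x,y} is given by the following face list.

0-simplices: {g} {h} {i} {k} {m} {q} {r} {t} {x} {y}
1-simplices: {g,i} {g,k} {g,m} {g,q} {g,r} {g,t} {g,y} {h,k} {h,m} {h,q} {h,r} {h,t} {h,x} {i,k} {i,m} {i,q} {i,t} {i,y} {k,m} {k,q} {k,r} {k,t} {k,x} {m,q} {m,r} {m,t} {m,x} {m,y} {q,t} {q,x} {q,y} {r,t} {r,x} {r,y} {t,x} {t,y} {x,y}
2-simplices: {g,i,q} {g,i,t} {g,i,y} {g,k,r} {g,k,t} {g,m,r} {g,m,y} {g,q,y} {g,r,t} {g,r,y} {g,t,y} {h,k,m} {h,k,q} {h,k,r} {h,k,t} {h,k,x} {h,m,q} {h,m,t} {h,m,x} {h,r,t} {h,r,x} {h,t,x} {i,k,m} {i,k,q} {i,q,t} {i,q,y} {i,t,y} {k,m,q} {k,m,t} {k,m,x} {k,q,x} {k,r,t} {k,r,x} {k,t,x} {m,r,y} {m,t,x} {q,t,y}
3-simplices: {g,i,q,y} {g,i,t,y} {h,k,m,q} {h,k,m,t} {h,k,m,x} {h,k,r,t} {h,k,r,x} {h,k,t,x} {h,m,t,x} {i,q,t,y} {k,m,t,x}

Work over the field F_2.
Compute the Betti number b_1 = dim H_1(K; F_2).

b_1=3

n_0=10 n_1=37 n_2=37 n_3=11  [Z2]
∂1: piv[gi,gk,gm,gq,gr,gt,gy,hk,hx] rk=9  ker:hm,hq,hr,ht,ik,im,iq,it,iy,km,kq,kr,kt,kx,mq,mr,mt,mx,my,qt,qx,qy,rt,rx,ry,tx,ty,xy
∂2: piv[giq,git,giy,gkr,gkt,gmr,gmy,gqy,grt,gry,gty,hkm,hkq,hkr,hkt,hkx,hmq,hmt,hmx,hrx,htx,ikm,ikq,iqt,kqx] rk=25  ker:hrt,iqy,ity,kmq,kmt,kmx,krt,krx,ktx,mry,mtx,qty
∂3: piv[giqy,gity,hkmq,hkmt,hkmx,hkrt,hkrx,hktx,hmtx,iqty] rk=10  ker:kmtx
b_1=(37−9)−25=3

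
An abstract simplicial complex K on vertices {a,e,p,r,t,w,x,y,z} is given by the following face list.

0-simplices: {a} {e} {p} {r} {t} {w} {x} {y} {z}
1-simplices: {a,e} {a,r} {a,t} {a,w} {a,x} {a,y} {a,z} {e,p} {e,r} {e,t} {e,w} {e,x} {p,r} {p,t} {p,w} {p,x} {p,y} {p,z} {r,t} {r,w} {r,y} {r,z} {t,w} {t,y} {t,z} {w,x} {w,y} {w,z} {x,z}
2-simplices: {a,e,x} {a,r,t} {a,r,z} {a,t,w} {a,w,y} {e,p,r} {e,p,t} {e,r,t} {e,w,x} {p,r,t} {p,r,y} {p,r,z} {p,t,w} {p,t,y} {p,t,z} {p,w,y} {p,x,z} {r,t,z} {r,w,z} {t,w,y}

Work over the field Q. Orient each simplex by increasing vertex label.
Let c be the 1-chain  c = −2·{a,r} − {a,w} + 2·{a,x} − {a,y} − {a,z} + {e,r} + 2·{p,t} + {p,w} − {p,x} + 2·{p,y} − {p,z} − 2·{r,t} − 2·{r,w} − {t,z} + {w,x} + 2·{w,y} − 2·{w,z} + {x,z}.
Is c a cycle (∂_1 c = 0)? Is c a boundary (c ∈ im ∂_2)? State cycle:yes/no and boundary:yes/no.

cycle:no boundary:no

n_0=9 n_1=29 n_2=20  [Q]
∂1: piv[ae,ar,at,aw,ax,ay,az,ep] rk=8  ker:er,et,ew,ex,pr,pt,pw,px,py,pz,rt,rw,ry,rz,tw,ty,tz,wx,wy,wz,xz
∂2: piv[aex,art,arz,atw,awy,epr,ept,ert,ewx,pry,prz,ptw,pty,ptz,pwy,pxz,rwz] rk=17  ker:prt,rtz,twy
∂1c = 3·{a} − {e} − 3·{p} + 3·{r} + {t} − 3·{w} + {x} + 3·{y} − 4·{z}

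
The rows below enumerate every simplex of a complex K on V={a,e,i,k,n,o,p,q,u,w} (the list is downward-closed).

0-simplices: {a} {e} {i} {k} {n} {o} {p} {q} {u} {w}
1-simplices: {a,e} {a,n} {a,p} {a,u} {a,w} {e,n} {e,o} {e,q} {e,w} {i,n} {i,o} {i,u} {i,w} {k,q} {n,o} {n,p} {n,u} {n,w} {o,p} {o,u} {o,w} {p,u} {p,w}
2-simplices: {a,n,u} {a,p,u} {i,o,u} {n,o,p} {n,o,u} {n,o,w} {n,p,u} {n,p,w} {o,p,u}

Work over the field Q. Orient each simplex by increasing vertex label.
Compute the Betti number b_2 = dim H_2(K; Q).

n_0=10 n_1=23 n_2=9  [Q]
∂1: piv[ae,an,ap,au,aw,eo,eq,in,kq] rk=9  ker:en,ew,io,iu,iw,no,np,nu,nw,op,ou,ow,pu,pw
∂2: piv[anu,apu,iou,nop,nou,now,npu,npw] rk=8  ker:opu
b_2=(9−8)−0=1

b_2=1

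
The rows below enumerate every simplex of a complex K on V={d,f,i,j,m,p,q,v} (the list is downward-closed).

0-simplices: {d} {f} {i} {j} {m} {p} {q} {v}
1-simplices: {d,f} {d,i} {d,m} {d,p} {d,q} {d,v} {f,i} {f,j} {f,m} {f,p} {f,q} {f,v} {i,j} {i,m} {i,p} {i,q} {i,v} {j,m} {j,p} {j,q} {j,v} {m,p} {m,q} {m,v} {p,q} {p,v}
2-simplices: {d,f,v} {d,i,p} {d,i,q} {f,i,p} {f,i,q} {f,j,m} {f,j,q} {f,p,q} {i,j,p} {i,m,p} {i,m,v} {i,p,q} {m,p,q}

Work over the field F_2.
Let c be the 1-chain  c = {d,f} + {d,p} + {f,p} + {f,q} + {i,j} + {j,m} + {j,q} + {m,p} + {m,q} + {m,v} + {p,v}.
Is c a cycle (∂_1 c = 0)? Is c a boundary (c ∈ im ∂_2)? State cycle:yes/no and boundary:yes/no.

n_0=8 n_1=26 n_2=13  [Z2]
∂1: piv[df,di,dm,dp,dq,dv,fj] rk=7  ker:fi,fm,fp,fq,fv,ij,im,ip,iq,iv,jm,jp,jq,jv,mp,mq,mv,pq,pv
∂2: piv[dfv,dip,diq,fip,fiq,fjm,fjq,fpq,ijp,imp,imv,mpq] rk=12  ker:ipq
∂1c = {f} + {i} + {j} + {q}

cycle:no boundary:no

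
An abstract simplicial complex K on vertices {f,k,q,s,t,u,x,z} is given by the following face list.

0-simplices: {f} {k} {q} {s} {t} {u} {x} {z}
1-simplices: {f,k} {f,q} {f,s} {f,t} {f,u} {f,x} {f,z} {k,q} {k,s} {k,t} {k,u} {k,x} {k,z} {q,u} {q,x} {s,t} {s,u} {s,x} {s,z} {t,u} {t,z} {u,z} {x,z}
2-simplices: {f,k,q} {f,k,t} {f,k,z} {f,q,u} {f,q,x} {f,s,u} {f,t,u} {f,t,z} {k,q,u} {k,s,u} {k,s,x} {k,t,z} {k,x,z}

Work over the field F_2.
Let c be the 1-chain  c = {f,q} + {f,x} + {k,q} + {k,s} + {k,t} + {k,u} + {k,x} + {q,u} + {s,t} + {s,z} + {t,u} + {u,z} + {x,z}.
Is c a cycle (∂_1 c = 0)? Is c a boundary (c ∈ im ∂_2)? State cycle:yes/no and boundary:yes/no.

n_0=8 n_1=23 n_2=13  [Z2]
∂1: piv[fk,fq,fs,ft,fu,fx,fz] rk=7  ker:kq,ks,kt,ku,kx,kz,qu,qx,st,su,sx,sz,tu,tz,uz,xz
∂2: piv[fkq,fkt,fkz,fqu,fqx,fsu,ftu,ftz,kqu,ksu,ksx,kxz] rk=12  ker:ktz
∂1c = {k} + {q} + {s} + {t} + {x} + {z}

cycle:no boundary:no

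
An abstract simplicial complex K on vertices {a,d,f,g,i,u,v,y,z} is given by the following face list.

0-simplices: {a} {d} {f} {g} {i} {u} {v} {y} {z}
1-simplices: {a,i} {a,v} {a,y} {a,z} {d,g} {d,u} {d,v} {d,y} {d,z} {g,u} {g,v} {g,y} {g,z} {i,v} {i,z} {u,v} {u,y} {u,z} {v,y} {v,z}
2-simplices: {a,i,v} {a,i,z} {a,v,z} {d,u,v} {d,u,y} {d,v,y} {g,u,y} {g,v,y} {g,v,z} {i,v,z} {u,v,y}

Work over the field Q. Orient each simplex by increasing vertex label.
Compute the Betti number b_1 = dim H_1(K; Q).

b_1=4

n_0=9 n_1=20 n_2=11  [Q]
∂1: piv[ai,av,ay,az,dg,du,dv] rk=7  ker:dy,dz,gu,gv,gy,gz,iv,iz,uv,uy,uz,vy,vz
∂2: piv[aiv,aiz,avz,duv,duy,dvy,guy,gvy,gvz] rk=9  ker:ivz,uvy
b_1=(20−7)−9=4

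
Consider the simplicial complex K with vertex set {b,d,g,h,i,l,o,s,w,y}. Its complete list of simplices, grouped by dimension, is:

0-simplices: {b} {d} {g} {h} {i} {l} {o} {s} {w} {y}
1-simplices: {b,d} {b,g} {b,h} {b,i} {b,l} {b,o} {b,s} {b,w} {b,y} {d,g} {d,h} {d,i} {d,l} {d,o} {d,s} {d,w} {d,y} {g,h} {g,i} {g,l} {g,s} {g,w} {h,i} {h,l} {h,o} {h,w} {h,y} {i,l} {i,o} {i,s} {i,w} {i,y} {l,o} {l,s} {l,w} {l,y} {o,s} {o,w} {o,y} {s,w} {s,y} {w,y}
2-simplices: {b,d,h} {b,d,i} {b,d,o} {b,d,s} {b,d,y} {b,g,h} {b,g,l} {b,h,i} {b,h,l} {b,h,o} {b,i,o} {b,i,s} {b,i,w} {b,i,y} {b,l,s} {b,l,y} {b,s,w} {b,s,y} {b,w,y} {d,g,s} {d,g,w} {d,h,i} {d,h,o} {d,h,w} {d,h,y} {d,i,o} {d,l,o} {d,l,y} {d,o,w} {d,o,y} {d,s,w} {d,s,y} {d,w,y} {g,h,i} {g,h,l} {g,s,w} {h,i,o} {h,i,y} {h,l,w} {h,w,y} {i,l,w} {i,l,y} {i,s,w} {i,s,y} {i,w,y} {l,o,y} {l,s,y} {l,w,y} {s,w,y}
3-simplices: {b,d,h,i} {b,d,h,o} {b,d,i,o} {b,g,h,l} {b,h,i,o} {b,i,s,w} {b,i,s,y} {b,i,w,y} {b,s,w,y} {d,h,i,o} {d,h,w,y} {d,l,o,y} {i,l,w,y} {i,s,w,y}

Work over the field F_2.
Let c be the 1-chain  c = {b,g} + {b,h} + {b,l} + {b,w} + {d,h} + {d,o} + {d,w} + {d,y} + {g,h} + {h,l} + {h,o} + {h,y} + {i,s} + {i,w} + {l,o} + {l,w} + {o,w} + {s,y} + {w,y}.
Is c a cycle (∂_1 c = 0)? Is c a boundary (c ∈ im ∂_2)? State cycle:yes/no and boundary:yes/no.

n_0=10 n_1=42 n_2=49 n_3=14  [Z2]
∂1: piv[bd,bg,bh,bi,bl,bo,bs,bw,by] rk=9  ker:dg,dh,di,dl,do,ds,dw,dy,gh,gi,gl,gs,gw,hi,hl,ho,hw,hy,il,io,is,iw,iy,lo,ls,lw,ly,os,ow,oy,sw,sy,wy
∂2: piv[bdh,bdi,bdo,bds,bdy,bgh,bgl,bhi,bhl,bho,bio,bis,biw,biy,bls,bly,bsw,bsy,bwy,dgs,dgw,dhw,dhy,dlo,dly,dow,doy,dsw,ghi,hlw,ilw] rk=31  ker:dhi,dho,dio,dsy,dwy,ghl,gsw,hio,hiy,hwy,ily,isw,isy,iwy,loy,lsy,lwy,swy
∂3: piv[bdhi,bdho,bdio,bghl,bhio,bisw,bisy,biwy,bswy,dhwy,dloy,ilwy] rk=12  ker:dhio,iswy
∂1c = 0
c vs im∂2: reduces to 0 ⇒ boundary

cycle:yes boundary:yes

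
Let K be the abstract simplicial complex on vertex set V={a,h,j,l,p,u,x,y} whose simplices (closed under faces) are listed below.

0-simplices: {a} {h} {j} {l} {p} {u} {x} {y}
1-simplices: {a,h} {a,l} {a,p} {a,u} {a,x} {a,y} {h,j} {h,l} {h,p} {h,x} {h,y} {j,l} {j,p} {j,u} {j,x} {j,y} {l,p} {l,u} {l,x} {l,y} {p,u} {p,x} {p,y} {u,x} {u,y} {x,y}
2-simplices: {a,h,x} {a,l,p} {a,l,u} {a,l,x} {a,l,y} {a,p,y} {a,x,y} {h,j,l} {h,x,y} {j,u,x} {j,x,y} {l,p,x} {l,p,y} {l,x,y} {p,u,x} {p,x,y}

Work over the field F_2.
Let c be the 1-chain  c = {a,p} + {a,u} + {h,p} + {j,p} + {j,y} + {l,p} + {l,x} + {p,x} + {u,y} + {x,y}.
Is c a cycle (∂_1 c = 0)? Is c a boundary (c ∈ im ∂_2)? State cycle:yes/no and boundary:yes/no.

n_0=8 n_1=26 n_2=16  [Z2]
∂1: piv[ah,al,ap,au,ax,ay,hj] rk=7  ker:hl,hp,hx,hy,jl,jp,ju,jx,jy,lp,lu,lx,ly,pu,px,py,ux,uy,xy
∂2: piv[ahx,alp,alu,alx,aly,apy,axy,hjl,hxy,jux,jxy,lpx,pux] rk=13  ker:lpy,lxy,pxy
∂1c = {h} + {p} + {x} + {y}

cycle:no boundary:no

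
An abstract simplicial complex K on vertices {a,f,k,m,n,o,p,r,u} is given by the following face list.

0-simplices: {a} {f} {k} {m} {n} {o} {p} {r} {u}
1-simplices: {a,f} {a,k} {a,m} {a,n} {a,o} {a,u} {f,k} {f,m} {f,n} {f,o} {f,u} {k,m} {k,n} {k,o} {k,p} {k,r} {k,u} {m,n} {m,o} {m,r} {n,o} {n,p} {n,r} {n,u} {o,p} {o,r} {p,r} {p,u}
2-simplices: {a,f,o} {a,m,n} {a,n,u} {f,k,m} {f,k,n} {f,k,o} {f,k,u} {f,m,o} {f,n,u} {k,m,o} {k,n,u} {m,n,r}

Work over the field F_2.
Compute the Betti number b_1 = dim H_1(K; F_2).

b_1=10

n_0=9 n_1=28 n_2=12  [Z2]
∂1: piv[af,ak,am,an,ao,au,kp,kr] rk=8  ker:fk,fm,fn,fo,fu,km,kn,ko,ku,mn,mo,mr,no,np,nr,nu,op,or,pr,pu
∂2: piv[afo,amn,anu,fkm,fkn,fko,fku,fmo,fnu,mnr] rk=10  ker:kmo,knu
b_1=(28−8)−10=10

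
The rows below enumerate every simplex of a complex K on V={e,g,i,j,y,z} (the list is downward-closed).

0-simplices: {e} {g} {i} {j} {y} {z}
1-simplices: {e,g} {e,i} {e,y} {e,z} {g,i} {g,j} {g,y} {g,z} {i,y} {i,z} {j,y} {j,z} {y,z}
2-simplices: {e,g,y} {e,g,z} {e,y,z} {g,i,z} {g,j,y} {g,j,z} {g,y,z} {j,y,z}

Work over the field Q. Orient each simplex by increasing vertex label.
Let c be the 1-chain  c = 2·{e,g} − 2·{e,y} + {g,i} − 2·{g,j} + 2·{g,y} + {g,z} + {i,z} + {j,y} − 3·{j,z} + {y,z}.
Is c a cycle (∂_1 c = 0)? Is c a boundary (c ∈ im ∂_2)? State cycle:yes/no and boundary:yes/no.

cycle:yes boundary:yes

n_0=6 n_1=13 n_2=8  [Q]
∂1: piv[eg,ei,ey,ez,gj] rk=5  ker:gi,gy,gz,iy,iz,jy,jz,yz
∂2: piv[egy,egz,eyz,giz,gjy,gjz] rk=6  ker:gyz,jyz
∂1c = 0
c vs im∂2: reduces to 0 ⇒ boundary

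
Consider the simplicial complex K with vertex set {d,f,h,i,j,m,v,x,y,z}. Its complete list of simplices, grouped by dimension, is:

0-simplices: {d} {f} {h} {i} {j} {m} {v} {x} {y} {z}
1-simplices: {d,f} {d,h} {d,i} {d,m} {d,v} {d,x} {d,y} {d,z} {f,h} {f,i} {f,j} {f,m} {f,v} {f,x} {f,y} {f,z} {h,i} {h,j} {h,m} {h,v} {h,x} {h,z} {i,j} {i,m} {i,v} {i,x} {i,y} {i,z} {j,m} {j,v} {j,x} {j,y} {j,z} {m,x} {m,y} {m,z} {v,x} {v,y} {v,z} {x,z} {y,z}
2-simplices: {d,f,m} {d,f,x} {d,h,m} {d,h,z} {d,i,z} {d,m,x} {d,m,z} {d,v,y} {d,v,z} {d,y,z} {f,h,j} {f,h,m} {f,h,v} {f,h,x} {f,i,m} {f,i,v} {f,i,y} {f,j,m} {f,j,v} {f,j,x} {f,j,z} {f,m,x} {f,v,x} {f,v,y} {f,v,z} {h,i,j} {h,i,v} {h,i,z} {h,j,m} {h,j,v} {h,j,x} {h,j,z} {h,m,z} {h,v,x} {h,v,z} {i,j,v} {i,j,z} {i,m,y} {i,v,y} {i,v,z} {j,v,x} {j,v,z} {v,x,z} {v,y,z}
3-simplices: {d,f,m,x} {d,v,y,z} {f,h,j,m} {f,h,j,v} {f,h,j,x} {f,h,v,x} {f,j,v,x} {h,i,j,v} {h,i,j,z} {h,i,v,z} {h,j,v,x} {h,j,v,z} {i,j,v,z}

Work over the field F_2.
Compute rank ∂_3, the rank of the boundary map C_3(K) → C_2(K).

rank∂_3=11

n_0=10 n_1=41 n_2=44 n_3=13  [Z2]
∂1: piv[df,dh,di,dm,dv,dx,dy,dz,fj] rk=9  ker:fh,fi,fm,fv,fx,fy,fz,hi,hj,hm,hv,hx,hz,ij,im,iv,ix,iy,iz,jm,jv,jx,jy,jz,mx,my,mz,vx,vy,vz,xz,yz
∂2: piv[dfm,dfx,dhm,dhz,diz,dmx,dmz,dvy,dvz,dyz,fhj,fhm,fhv,fhx,fim,fiv,fiy,fjm,fjv,fjx,fjz,fvx,fvy,fvz,hij,hiv,hiz,hjz,imy,vxz] rk=30  ker:fmx,hjm,hjv,hjx,hmz,hvx,hvz,ijv,ijz,ivy,ivz,jvx,jvz,vyz
∂3: piv[dfmx,dvyz,fhjm,fhjv,fhjx,fhvx,fjvx,hijv,hijz,hivz,hjvz] rk=11  ker:hjvx,ijvz
rk∂_3=11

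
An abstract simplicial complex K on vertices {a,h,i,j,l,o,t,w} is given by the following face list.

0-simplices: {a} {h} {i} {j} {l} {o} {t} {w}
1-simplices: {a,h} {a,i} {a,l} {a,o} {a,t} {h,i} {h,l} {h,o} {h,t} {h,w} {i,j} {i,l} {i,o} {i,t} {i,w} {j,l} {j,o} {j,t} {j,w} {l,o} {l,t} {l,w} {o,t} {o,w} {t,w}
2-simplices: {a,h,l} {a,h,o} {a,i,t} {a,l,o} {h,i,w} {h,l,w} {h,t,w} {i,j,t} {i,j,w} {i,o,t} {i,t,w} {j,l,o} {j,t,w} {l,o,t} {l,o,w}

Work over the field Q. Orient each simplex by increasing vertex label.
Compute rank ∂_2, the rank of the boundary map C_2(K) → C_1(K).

n_0=8 n_1=25 n_2=15  [Q]
∂1: piv[ah,ai,al,ao,at,hw,ij] rk=7  ker:hi,hl,ho,ht,il,io,it,iw,jl,jo,jt,jw,lo,lt,lw,ot,ow,tw
∂2: piv[ahl,aho,ait,alo,hiw,hlw,htw,ijt,ijw,iot,itw,jlo,lot,low] rk=14  ker:jtw
rk∂_2=14

rank∂_2=14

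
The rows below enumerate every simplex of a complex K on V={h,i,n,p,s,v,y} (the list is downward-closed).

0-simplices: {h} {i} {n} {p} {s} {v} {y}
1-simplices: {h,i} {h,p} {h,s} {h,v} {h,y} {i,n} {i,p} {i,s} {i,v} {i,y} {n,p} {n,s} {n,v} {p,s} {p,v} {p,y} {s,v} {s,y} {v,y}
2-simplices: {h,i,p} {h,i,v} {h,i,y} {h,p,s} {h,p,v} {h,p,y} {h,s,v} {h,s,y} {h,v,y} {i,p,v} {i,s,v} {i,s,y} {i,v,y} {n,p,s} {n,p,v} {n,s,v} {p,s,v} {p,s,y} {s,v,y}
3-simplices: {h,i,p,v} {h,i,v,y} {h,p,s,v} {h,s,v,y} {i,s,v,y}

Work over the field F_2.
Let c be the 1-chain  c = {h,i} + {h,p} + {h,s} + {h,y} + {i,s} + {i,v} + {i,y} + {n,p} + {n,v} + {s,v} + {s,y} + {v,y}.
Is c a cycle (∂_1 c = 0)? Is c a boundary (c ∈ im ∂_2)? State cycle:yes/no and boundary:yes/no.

cycle:yes boundary:yes

n_0=7 n_1=19 n_2=19 n_3=5  [Z2]
∂1: piv[hi,hp,hs,hv,hy,in] rk=6  ker:ip,is,iv,iy,np,ns,nv,ps,pv,py,sv,sy,vy
∂2: piv[hip,hiv,hiy,hps,hpv,hpy,hsv,hsy,hvy,isv,nps,npv] rk=12  ker:ipv,isy,ivy,nsv,psv,psy,svy
∂3: piv[hipv,hivy,hpsv,hsvy,isvy] rk=5
∂1c = 0
c vs im∂2: reduces to 0 ⇒ boundary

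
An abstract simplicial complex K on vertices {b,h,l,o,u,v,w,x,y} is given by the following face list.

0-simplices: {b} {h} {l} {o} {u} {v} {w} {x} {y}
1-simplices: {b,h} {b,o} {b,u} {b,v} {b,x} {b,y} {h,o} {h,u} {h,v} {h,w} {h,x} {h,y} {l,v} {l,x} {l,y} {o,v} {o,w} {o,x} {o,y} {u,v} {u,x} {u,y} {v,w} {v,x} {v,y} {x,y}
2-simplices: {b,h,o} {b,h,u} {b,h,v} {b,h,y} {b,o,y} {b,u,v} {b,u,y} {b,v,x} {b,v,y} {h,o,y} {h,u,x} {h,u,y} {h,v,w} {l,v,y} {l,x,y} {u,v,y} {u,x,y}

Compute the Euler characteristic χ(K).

n_0=9 n_1=26 n_2=17
χ=+9−26+17=0

χ(K)=0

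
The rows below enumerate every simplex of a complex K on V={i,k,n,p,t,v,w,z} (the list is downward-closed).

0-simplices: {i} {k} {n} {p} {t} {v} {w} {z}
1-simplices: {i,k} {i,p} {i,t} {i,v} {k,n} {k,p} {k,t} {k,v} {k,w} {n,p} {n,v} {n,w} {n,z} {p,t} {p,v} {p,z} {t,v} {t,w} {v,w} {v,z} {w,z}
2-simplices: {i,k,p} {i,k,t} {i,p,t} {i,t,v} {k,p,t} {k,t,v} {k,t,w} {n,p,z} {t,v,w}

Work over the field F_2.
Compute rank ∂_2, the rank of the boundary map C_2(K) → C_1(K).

n_0=8 n_1=21 n_2=9  [Z2]
∂1: piv[ik,ip,it,iv,kn,kw,nz] rk=7  ker:kp,kt,kv,np,nv,nw,pt,pv,pz,tv,tw,vw,vz,wz
∂2: piv[ikp,ikt,ipt,itv,ktv,ktw,npz,tvw] rk=8  ker:kpt
rk∂_2=8

rank∂_2=8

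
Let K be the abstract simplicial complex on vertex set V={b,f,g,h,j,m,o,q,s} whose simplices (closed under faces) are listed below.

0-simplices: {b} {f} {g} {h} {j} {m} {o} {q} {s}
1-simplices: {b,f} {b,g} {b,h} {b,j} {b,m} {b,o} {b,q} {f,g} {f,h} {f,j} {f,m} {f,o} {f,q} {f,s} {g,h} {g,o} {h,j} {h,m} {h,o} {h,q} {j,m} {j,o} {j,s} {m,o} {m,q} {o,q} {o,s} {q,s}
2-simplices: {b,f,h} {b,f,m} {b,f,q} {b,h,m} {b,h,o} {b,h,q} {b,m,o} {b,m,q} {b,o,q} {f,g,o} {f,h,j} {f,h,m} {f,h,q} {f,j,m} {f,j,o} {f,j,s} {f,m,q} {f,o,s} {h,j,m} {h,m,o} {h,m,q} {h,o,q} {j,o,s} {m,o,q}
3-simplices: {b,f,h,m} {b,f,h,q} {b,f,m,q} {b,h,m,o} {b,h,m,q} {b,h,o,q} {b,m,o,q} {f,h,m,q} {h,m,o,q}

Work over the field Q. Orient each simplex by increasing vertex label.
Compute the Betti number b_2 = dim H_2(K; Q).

b_2=2

n_0=9 n_1=28 n_2=24 n_3=9  [Q]
∂1: piv[bf,bg,bh,bj,bm,bo,bq,fs] rk=8  ker:fg,fh,fj,fm,fo,fq,gh,go,hj,hm,ho,hq,jm,jo,js,mo,mq,oq,os,qs
∂2: piv[bfh,bfm,bfq,bhm,bho,bhq,bmo,bmq,boq,fgo,fhj,fjm,fjo,fjs,fos] rk=15  ker:fhm,fhq,fmq,hjm,hmo,hmq,hoq,jos,moq
∂3: piv[bfhm,bfhq,bfmq,bhmo,bhmq,bhoq,bmoq] rk=7  ker:fhmq,hmoq
b_2=(24−15)−7=2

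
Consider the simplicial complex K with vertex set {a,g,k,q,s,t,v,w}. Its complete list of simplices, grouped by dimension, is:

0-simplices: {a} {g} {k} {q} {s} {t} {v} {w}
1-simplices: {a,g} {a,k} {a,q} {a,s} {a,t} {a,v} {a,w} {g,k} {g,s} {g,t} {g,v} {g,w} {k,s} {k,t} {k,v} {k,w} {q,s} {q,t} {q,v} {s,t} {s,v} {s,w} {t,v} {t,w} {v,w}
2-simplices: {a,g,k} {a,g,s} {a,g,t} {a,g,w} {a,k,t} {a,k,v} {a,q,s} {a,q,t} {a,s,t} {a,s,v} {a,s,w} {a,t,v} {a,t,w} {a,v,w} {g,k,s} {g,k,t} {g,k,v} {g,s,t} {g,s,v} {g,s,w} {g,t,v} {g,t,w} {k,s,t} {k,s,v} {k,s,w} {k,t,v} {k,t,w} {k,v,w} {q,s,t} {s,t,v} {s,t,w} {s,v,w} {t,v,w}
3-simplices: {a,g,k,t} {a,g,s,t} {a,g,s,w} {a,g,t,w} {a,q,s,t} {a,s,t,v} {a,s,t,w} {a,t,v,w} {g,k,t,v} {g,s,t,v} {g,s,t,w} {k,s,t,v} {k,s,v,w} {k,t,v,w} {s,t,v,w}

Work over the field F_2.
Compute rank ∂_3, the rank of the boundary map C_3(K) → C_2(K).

n_0=8 n_1=25 n_2=33 n_3=15  [Z2]
∂1: piv[ag,ak,aq,as,at,av,aw] rk=7  ker:gk,gs,gt,gv,gw,ks,kt,kv,kw,qs,qt,qv,st,sv,sw,tv,tw,vw
∂2: piv[agk,ags,agt,agw,akt,akv,aqs,aqt,ast,asv,asw,atv,atw,avw,gks,gkv,ksw] rk=17  ker:gkt,gst,gsv,gsw,gtv,gtw,kst,ksv,ktv,ktw,kvw,qst,stv,stw,svw,tvw
∂3: piv[agkt,agst,agsw,agtw,aqst,astv,astw,atvw,gktv,gstv,kstv,ksvw,ktvw,stvw] rk=14  ker:gstw
rk∂_3=14

rank∂_3=14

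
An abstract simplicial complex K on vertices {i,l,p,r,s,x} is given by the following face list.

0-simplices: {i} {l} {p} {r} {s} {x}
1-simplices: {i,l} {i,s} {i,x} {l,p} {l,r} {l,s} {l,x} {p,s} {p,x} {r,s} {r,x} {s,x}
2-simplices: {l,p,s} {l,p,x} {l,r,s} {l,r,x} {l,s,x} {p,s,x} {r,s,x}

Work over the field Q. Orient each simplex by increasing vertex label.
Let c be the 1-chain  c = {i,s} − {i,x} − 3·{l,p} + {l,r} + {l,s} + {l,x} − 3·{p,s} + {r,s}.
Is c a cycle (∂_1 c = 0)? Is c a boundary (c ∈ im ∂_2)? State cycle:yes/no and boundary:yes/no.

cycle:yes boundary:no

n_0=6 n_1=12 n_2=7  [Q]
∂1: piv[il,is,ix,lp,lr] rk=5  ker:ls,lx,ps,px,rs,rx,sx
∂2: piv[lps,lpx,lrs,lrx,lsx] rk=5  ker:psx,rsx
∂1c = 0
c vs im∂2: residual ≠ 0 ⇒ not boundary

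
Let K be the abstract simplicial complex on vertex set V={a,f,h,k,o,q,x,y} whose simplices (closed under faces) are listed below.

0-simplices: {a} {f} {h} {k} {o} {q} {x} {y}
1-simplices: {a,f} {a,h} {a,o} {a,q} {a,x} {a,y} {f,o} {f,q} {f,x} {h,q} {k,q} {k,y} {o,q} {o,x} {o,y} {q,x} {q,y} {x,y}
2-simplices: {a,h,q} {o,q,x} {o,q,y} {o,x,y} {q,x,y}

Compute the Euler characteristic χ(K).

χ(K)=-5

n_0=8 n_1=18 n_2=5
χ=+8−18+5=-5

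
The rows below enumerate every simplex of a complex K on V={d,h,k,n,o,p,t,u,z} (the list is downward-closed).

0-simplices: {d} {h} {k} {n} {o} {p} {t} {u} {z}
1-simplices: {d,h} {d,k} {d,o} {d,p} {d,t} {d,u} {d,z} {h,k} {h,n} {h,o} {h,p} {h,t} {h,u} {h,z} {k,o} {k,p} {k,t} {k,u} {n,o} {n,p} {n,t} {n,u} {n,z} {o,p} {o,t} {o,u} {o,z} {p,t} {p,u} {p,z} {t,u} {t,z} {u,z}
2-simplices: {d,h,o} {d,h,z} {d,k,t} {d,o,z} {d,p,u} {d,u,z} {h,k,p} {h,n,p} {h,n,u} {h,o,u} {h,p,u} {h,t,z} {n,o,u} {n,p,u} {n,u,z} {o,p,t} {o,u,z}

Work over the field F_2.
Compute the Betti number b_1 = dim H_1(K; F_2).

b_1=9

n_0=9 n_1=33 n_2=17  [Z2]
∂1: piv[dh,dk,do,dp,dt,du,dz,hn] rk=8  ker:hk,ho,hp,ht,hu,hz,ko,kp,kt,ku,no,np,nt,nu,nz,op,ot,ou,oz,pt,pu,pz,tu,tz,uz
∂2: piv[dho,dhz,dkt,doz,dpu,duz,hkp,hnp,hnu,hou,hpu,htz,nou,nuz,opt,ouz] rk=16  ker:npu
b_1=(33−8)−16=9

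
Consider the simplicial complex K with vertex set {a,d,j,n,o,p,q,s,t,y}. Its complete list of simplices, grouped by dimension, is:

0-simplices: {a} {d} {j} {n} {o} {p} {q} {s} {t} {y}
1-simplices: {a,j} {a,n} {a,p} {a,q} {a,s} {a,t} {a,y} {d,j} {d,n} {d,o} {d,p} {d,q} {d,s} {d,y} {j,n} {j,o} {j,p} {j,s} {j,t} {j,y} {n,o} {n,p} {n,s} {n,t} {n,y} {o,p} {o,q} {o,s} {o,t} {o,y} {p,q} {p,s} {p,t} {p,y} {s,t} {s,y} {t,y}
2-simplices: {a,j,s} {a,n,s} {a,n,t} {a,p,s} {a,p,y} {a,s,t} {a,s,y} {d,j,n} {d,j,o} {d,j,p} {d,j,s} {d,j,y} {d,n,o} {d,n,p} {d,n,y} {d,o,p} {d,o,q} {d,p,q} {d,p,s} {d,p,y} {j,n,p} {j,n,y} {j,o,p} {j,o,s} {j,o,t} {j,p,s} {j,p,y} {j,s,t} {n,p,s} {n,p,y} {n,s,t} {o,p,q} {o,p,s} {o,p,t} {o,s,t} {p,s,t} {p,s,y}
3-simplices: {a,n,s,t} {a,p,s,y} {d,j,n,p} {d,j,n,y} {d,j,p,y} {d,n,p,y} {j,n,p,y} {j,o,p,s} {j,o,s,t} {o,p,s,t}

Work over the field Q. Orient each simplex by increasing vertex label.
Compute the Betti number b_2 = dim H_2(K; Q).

b_2=3

n_0=10 n_1=37 n_2=37 n_3=10  [Q]
∂1: piv[aj,an,ap,aq,as,at,ay,dj,do] rk=9  ker:dn,dp,dq,ds,dy,jn,jo,jp,js,jt,jy,no,np,ns,nt,ny,op,oq,os,ot,oy,pq,ps,pt,py,st,sy,ty
∂2: piv[ajs,ans,ant,aps,apy,ast,asy,djn,djo,djp,djs,djy,dno,dnp,dny,dop,doq,dpq,dps,dpy,jos,jot,jst,nps,opt] rk=25  ker:jnp,jny,jop,jps,jpy,npy,nst,opq,ops,ost,pst,psy
∂3: piv[anst,apsy,djnp,djny,djpy,dnpy,jops,jost,opst] rk=9  ker:jnpy
b_2=(37−25)−9=3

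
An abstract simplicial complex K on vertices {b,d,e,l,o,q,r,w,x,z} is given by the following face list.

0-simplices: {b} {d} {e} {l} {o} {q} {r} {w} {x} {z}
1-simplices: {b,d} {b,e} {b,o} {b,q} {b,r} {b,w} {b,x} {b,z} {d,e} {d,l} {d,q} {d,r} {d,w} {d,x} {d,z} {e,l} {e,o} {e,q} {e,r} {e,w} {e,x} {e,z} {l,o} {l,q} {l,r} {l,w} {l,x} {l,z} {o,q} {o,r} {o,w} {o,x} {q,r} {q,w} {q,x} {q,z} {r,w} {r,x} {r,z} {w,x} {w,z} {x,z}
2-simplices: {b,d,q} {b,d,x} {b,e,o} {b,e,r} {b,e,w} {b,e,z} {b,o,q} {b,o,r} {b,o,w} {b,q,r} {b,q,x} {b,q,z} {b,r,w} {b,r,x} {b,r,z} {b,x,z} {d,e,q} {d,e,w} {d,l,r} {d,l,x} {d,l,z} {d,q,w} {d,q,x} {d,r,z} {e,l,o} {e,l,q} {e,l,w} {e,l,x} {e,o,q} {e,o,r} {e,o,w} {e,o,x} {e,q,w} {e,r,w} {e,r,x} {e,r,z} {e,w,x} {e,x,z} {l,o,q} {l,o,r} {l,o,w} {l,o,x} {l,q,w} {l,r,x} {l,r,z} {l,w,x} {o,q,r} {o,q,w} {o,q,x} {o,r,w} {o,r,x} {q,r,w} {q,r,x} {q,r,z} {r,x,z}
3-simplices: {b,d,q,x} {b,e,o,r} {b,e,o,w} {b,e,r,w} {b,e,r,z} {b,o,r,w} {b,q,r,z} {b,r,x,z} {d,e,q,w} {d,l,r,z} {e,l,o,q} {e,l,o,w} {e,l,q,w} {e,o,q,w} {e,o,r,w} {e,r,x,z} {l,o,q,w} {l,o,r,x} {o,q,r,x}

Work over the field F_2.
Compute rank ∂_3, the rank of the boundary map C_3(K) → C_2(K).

rank∂_3=17

n_0=10 n_1=42 n_2=55 n_3=19  [Z2]
∂1: piv[bd,be,bo,bq,br,bw,bx,bz,dl] rk=9  ker:de,dq,dr,dw,dx,dz,el,eo,eq,er,ew,ex,ez,lo,lq,lr,lw,lx,lz,oq,or,ow,ox,qr,qw,qx,qz,rw,rx,rz,wx,wz,xz
∂2: piv[bdq,bdx,beo,ber,bew,bez,boq,bor,bow,bqr,bqx,bqz,brw,brx,brz,bxz,deq,dew,dlr,dlx,dlz,dqw,drz,elo,elq,elw,elx,eoq,eox,erx,ewx,lor] rk=32  ker:dqx,eor,eow,eqw,erw,erz,exz,loq,low,lox,lqw,lrx,lrz,lwx,oqr,oqw,oqx,orw,orx,qrw,qrx,qrz,rxz
∂3: piv[bdqx,beor,beow,berw,berz,borw,bqrz,brxz,deqw,dlrz,eloq,elow,elqw,eoqw,erxz,lorx,oqrx] rk=17  ker:eorw,loqw
rk∂_3=17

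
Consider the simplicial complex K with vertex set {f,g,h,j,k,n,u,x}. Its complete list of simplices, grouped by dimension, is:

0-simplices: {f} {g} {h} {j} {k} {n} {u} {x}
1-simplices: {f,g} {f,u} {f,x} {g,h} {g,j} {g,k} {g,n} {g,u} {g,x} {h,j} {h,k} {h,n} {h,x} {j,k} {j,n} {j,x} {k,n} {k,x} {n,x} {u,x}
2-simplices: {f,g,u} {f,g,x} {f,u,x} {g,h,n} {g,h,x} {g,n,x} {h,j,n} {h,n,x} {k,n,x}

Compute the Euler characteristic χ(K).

n_0=8 n_1=20 n_2=9
χ=+8−20+9=-3

χ(K)=-3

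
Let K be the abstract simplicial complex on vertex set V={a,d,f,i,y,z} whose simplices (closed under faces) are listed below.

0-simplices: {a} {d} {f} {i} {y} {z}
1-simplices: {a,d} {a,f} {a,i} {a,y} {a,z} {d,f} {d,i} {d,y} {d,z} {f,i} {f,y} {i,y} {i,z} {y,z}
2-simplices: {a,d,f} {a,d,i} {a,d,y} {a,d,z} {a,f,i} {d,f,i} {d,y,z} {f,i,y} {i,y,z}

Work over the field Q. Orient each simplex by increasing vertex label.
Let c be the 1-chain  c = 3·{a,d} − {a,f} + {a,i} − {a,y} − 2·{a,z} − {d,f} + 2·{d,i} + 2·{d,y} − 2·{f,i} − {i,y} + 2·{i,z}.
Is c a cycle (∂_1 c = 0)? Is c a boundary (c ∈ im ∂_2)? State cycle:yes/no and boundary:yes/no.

n_0=6 n_1=14 n_2=9  [Q]
∂1: piv[ad,af,ai,ay,az] rk=5  ker:df,di,dy,dz,fi,fy,iy,iz,yz
∂2: piv[adf,adi,ady,adz,afi,dyz,fiy,iyz] rk=8  ker:dfi
∂1c = 0
c vs im∂2: residual ≠ 0 ⇒ not boundary

cycle:yes boundary:no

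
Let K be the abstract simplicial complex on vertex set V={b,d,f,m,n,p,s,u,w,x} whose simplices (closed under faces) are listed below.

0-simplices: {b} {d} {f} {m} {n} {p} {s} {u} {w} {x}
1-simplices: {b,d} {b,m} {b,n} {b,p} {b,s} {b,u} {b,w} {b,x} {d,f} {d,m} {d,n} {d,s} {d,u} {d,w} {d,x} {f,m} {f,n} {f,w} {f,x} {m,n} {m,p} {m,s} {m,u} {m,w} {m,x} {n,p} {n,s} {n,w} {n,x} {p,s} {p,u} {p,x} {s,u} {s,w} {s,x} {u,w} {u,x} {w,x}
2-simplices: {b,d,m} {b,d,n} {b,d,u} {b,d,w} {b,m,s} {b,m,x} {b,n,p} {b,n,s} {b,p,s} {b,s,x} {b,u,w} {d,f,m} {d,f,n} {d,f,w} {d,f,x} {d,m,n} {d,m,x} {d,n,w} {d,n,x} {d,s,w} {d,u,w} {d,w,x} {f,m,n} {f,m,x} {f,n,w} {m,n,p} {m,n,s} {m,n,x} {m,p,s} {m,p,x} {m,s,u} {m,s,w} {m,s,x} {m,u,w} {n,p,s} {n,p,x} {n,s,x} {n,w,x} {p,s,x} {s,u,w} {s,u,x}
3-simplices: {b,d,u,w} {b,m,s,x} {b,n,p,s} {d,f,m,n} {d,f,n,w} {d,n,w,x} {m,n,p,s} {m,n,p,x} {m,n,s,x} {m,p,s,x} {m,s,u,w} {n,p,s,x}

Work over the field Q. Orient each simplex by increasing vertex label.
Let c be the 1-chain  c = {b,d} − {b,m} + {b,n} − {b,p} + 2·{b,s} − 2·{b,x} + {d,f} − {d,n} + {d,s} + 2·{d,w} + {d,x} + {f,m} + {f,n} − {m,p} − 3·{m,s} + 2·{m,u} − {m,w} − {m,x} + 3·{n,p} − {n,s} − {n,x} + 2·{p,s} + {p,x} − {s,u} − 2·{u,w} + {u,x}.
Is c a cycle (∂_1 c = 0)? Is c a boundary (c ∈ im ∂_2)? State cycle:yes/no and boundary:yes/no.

n_0=10 n_1=38 n_2=41 n_3=12  [Q]
∂1: piv[bd,bm,bn,bp,bs,bu,bw,bx,df] rk=9  ker:dm,dn,ds,du,dw,dx,fm,fn,fw,fx,mn,mp,ms,mu,mw,mx,np,ns,nw,nx,ps,pu,px,su,sw,sx,uw,ux,wx
∂2: piv[bdm,bdn,bdu,bdw,bms,bmx,bnp,bns,bps,bsx,buw,dfm,dfn,dfw,dfx,dmn,dmx,dnw,dnx,dsw,dwx,mnp,mpx,msu,msw,muw,sux] rk=27  ker:duw,fmn,fmx,fnw,mns,mnx,mps,msx,nps,npx,nsx,nwx,psx,suw
∂3: piv[bduw,bmsx,bnps,dfmn,dfnw,dnwx,mnps,mnpx,mnsx,mpsx,msuw] rk=11  ker:npsx
∂1c = −3·{d} − {f} + 4·{m} − 2·{p} + 2·{s} + 2·{u} − {w} − {x}

cycle:no boundary:no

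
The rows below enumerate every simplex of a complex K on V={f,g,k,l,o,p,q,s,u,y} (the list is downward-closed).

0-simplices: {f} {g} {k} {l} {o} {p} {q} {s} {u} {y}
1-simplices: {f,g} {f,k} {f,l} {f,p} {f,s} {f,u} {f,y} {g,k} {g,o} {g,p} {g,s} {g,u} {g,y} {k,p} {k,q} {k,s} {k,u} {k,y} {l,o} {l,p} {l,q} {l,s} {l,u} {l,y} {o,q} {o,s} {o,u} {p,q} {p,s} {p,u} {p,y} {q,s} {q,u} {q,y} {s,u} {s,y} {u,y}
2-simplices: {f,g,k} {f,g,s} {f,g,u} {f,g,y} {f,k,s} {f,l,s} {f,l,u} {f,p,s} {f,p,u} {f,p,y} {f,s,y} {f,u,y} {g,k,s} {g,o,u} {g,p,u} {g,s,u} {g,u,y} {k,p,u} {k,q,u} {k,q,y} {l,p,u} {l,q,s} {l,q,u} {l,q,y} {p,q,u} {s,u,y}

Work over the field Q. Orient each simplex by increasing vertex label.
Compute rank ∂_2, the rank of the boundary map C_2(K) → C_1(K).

n_0=10 n_1=37 n_2=26  [Q]
∂1: piv[fg,fk,fl,fp,fs,fu,fy,go,kq] rk=9  ker:gk,gp,gs,gu,gy,kp,ks,ku,ky,lo,lp,lq,ls,lu,ly,oq,os,ou,pq,ps,pu,py,qs,qu,qy,su,sy,uy
∂2: piv[fgk,fgs,fgu,fgy,fks,fls,flu,fps,fpu,fpy,fsy,fuy,gou,gpu,gsu,kpu,kqu,kqy,lpu,lqs,lqu,lqy,pqu] rk=23  ker:gks,guy,suy
rk∂_2=23

rank∂_2=23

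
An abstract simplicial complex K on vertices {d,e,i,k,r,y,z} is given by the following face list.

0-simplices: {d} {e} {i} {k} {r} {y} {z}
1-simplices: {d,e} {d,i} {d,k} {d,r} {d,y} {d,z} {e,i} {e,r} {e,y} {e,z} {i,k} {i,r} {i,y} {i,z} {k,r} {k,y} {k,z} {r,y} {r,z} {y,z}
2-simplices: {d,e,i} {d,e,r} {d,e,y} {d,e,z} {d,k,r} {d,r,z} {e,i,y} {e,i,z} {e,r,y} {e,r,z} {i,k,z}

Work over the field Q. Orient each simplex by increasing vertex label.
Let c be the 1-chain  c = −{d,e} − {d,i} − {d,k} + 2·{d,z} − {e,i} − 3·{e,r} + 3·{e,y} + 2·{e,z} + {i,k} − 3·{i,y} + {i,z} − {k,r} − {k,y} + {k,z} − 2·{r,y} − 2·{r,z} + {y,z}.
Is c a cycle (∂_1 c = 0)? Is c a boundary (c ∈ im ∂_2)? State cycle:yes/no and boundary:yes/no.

n_0=7 n_1=20 n_2=11  [Q]
∂1: piv[de,di,dk,dr,dy,dz] rk=6  ker:ei,er,ey,ez,ik,ir,iy,iz,kr,ky,kz,ry,rz,yz
∂2: piv[dei,der,dey,dez,dkr,drz,eiy,eiz,ery,ikz] rk=10  ker:erz
∂1c = {d} − 2·{e} − {i} + {k} − 4·{y} + 5·{z}

cycle:no boundary:no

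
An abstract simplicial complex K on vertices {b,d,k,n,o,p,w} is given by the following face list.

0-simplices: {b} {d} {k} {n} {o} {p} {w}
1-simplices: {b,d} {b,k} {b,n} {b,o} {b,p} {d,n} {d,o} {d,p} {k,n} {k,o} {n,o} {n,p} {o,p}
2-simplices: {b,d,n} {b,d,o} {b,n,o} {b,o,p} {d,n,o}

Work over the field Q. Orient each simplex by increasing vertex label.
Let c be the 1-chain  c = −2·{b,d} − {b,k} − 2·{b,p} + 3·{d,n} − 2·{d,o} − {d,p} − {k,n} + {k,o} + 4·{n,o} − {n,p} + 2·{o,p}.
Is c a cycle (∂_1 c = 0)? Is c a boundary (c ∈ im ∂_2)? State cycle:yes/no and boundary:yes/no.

n_0=7 n_1=13 n_2=5  [Q]
∂1: piv[bd,bk,bn,bo,bp] rk=5  ker:dn,do,dp,kn,ko,no,np,op
∂2: piv[bdn,bdo,bno,bop] rk=4  ker:dno
∂1c = 5·{b} − 2·{d} − {k} − {n} + {o} − 2·{p}

cycle:no boundary:no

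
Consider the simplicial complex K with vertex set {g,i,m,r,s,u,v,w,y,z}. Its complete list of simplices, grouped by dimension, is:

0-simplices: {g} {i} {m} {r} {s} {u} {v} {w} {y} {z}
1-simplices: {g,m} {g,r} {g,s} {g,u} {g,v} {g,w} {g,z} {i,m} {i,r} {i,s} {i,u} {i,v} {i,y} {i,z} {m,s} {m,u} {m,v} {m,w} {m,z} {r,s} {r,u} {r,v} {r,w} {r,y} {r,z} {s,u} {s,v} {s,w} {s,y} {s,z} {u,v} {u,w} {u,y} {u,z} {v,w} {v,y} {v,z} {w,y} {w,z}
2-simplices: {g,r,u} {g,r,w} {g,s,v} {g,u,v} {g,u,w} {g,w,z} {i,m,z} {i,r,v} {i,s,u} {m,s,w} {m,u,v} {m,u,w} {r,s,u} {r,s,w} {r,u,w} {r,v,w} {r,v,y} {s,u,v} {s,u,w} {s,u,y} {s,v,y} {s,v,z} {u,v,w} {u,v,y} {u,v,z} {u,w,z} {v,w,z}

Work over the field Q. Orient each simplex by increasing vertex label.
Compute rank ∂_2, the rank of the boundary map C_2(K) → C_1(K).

rank∂_2=23

n_0=10 n_1=39 n_2=27  [Q]
∂1: piv[gm,gr,gs,gu,gv,gw,gz,im,iy] rk=9  ker:ir,is,iu,iv,iz,ms,mu,mv,mw,mz,rs,ru,rv,rw,ry,rz,su,sv,sw,sy,sz,uv,uw,uy,uz,vw,vy,vz,wy,wz
∂2: piv[gru,grw,gsv,guv,guw,gwz,imz,irv,isu,msw,muv,muw,rsu,rsw,rvw,rvy,suv,suy,svy,svz,uvw,uvz,uwz] rk=23  ker:ruw,suw,uvy,vwz
rk∂_2=23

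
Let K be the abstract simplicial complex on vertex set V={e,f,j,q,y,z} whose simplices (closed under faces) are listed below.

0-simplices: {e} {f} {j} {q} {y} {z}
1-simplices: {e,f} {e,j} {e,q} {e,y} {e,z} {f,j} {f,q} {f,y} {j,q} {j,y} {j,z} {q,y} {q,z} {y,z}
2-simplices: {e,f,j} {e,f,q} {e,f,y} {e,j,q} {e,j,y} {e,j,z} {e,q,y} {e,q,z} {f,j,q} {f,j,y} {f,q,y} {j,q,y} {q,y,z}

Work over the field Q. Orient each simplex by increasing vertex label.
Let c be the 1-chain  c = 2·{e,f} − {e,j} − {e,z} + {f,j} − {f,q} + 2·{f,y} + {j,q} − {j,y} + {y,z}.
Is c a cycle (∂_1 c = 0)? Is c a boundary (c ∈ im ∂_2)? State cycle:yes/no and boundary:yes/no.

cycle:yes boundary:yes

n_0=6 n_1=14 n_2=13  [Q]
∂1: piv[ef,ej,eq,ey,ez] rk=5  ker:fj,fq,fy,jq,jy,jz,qy,qz,yz
∂2: piv[efj,efq,efy,ejq,ejy,ejz,eqy,eqz,qyz] rk=9  ker:fjq,fjy,fqy,jqy
∂1c = 0
c vs im∂2: reduces to 0 ⇒ boundary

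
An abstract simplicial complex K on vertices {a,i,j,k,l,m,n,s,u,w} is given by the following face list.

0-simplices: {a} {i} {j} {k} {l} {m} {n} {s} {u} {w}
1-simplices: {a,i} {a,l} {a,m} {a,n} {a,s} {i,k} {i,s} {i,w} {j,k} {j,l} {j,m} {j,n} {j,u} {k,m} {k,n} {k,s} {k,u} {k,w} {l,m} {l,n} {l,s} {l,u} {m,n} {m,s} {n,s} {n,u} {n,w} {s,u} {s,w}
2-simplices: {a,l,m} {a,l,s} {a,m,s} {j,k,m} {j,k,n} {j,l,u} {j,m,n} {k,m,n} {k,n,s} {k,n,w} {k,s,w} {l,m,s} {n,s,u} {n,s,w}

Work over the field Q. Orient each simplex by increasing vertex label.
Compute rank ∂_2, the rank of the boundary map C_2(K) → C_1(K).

n_0=10 n_1=29 n_2=14  [Q]
∂1: piv[ai,al,am,an,as,ik,iw,jk,ju] rk=9  ker:is,jl,jm,jn,km,kn,ks,ku,kw,lm,ln,ls,lu,mn,ms,ns,nu,nw,su,sw
∂2: piv[alm,als,ams,jkm,jkn,jlu,jmn,kns,knw,ksw,nsu] rk=11  ker:kmn,lms,nsw
rk∂_2=11

rank∂_2=11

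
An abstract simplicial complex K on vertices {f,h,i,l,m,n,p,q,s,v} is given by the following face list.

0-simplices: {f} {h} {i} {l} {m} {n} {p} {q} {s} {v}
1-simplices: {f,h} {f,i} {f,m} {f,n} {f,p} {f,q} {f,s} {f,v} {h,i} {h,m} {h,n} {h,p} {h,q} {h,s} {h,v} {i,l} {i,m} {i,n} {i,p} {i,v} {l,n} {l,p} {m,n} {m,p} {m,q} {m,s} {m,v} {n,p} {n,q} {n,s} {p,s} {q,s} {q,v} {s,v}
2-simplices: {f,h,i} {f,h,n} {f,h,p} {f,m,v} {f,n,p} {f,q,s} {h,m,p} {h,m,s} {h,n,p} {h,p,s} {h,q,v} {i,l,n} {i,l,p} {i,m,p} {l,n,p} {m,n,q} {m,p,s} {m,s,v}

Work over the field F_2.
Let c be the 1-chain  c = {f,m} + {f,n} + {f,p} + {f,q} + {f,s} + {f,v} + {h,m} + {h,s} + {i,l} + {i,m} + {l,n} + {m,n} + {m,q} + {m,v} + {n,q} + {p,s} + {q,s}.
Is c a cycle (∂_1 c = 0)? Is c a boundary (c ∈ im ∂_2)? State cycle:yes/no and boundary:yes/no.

cycle:yes boundary:yes

n_0=10 n_1=34 n_2=18  [Z2]
∂1: piv[fh,fi,fm,fn,fp,fq,fs,fv,il] rk=9  ker:hi,hm,hn,hp,hq,hs,hv,im,in,ip,iv,ln,lp,mn,mp,mq,ms,mv,np,nq,ns,ps,qs,qv,sv
∂2: piv[fhi,fhn,fhp,fmv,fnp,fqs,hmp,hms,hps,hqv,iln,ilp,imp,lnp,mnq,msv] rk=16  ker:hnp,mps
∂1c = 0
c vs im∂2: reduces to 0 ⇒ boundary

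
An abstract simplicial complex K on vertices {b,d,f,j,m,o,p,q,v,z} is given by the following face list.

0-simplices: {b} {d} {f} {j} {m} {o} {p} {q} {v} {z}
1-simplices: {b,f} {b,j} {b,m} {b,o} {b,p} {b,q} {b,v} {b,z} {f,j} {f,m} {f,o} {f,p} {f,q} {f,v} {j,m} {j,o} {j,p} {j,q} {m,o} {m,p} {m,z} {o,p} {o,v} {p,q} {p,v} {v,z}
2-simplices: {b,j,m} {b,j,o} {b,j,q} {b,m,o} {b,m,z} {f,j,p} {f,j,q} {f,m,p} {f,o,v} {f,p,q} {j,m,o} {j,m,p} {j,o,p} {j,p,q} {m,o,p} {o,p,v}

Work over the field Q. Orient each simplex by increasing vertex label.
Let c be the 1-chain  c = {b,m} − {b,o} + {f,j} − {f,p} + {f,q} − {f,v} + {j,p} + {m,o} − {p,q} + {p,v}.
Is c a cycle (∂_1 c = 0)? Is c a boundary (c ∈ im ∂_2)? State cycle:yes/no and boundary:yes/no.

cycle:yes boundary:no

n_0=10 n_1=26 n_2=16  [Q]
∂1: piv[bf,bj,bm,bo,bp,bq,bv,bz] rk=8  ker:fj,fm,fo,fp,fq,fv,jm,jo,jp,jq,mo,mp,mz,op,ov,pq,pv,vz
∂2: piv[bjm,bjo,bjq,bmo,bmz,fjp,fjq,fmp,fov,fpq,jmp,jop,opv] rk=13  ker:jmo,jpq,mop
∂1c = 0
c vs im∂2: residual ≠ 0 ⇒ not boundary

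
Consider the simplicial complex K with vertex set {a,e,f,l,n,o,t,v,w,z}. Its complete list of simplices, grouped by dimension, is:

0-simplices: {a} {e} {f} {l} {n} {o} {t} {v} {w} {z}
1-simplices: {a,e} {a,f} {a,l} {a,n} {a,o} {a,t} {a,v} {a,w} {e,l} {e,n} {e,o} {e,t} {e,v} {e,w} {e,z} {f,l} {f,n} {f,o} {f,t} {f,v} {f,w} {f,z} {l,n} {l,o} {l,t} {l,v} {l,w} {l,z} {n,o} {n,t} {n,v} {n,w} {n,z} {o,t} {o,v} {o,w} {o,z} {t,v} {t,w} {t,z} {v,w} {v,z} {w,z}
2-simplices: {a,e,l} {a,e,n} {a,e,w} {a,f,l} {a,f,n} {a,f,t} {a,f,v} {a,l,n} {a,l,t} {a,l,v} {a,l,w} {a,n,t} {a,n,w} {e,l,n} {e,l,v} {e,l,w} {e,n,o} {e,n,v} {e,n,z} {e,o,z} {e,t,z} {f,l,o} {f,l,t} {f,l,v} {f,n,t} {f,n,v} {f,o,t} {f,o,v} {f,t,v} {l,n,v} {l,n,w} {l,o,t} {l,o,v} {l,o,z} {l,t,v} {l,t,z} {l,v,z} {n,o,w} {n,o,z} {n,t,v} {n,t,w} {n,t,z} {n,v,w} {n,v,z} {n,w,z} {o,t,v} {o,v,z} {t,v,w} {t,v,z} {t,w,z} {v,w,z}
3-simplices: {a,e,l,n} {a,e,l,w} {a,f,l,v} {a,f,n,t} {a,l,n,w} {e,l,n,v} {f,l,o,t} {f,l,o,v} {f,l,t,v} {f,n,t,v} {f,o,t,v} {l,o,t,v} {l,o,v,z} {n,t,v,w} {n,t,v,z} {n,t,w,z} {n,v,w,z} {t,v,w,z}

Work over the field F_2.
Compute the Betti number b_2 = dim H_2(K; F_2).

b_2=4

n_0=10 n_1=43 n_2=51 n_3=18  [Z2]
∂1: piv[ae,af,al,an,ao,at,av,aw,ez] rk=9  ker:el,en,eo,et,ev,ew,fl,fn,fo,ft,fv,fw,fz,ln,lo,lt,lv,lw,lz,no,nt,nv,nw,nz,ot,ov,ow,oz,tv,tw,tz,vw,vz,wz
∂2: piv[ael,aen,aew,afl,afn,aft,afv,aln,alt,alv,alw,ant,anw,elv,eno,env,enz,eoz,etz,flo,fot,fov,ftv,loz,ltz,lvz,now,ntw,ntz,nvw,nwz] rk=31  ker:eln,elw,flt,flv,fnt,fnv,lnv,lnw,lot,lov,ltv,noz,ntv,nvz,otv,ovz,tvw,tvz,twz,vwz
∂3: piv[aeln,aelw,aflv,afnt,alnw,elnv,flot,flov,fltv,fntv,fotv,lovz,ntvw,ntvz,ntwz,nvwz] rk=16  ker:lotv,tvwz
b_2=(51−31)−16=4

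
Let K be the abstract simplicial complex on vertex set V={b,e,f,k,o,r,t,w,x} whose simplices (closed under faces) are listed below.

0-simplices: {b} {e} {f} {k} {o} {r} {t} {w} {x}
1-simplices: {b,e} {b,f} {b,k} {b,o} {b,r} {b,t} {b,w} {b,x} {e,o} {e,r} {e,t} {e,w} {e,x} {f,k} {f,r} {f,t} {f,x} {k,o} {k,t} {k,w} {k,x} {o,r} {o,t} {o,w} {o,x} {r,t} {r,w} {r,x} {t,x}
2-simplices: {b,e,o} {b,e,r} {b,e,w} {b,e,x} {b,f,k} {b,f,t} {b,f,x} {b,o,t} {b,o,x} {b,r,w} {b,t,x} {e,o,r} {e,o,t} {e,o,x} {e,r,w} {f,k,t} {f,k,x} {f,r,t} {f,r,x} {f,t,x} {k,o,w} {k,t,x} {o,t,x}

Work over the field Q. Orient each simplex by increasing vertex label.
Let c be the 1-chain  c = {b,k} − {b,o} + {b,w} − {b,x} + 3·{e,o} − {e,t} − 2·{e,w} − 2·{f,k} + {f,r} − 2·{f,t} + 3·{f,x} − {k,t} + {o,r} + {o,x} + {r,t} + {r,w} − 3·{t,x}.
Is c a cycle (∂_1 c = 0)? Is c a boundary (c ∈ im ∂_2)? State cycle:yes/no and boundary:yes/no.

n_0=9 n_1=29 n_2=23  [Q]
∂1: piv[be,bf,bk,bo,br,bt,bw,bx] rk=8  ker:eo,er,et,ew,ex,fk,fr,ft,fx,ko,kt,kw,kx,or,ot,ow,ox,rt,rw,rx,tx
∂2: piv[beo,ber,bew,bex,bfk,bft,bfx,bot,box,brw,btx,eor,eot,fkt,fkx,frt,frx,kow] rk=18  ker:eox,erw,ftx,ktx,otx
∂1c = 0
c vs im∂2: reduces to 0 ⇒ boundary

cycle:yes boundary:yes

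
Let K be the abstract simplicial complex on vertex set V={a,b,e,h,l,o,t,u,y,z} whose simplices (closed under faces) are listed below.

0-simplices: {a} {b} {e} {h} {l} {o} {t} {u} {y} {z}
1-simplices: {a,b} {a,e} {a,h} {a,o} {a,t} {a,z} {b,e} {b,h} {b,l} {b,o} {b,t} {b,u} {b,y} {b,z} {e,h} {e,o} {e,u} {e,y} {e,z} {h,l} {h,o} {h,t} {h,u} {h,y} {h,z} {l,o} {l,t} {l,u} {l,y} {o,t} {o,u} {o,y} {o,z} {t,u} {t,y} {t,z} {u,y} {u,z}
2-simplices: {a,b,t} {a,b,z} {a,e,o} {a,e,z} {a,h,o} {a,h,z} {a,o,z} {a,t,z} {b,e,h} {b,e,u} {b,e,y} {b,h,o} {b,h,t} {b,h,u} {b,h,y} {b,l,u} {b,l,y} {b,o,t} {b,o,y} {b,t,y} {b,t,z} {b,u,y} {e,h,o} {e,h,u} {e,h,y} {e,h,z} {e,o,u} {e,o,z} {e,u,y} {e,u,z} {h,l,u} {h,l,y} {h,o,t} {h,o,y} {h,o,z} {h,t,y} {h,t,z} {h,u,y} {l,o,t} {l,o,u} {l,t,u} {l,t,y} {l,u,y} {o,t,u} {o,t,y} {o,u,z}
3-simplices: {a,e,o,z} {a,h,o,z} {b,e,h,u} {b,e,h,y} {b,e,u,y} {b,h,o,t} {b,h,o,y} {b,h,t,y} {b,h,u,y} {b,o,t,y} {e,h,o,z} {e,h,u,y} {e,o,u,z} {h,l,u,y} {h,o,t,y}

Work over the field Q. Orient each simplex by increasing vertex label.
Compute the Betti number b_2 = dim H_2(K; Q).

b_2=4

n_0=10 n_1=38 n_2=46 n_3=15  [Q]
∂1: piv[ab,ae,ah,ao,at,az,bl,bu,by] rk=9  ker:be,bh,bo,bt,bz,eh,eo,eu,ey,ez,hl,ho,ht,hu,hy,hz,lo,lt,lu,ly,ot,ou,oy,oz,tu,ty,tz,uy,uz
∂2: piv[abt,abz,aeo,aez,aho,ahz,aoz,atz,beh,beu,bey,bho,bht,bhu,bhy,blu,bly,bot,boy,bty,buy,eho,eou,euz,hlu,htz,lot,lou,ltu] rk=29  ker:btz,ehu,ehy,ehz,eoz,euy,hly,hot,hoy,hoz,hty,huy,lty,luy,otu,oty,ouz
∂3: piv[aeoz,ahoz,behu,behy,beuy,bhot,bhoy,bhty,bhuy,boty,ehoz,eouz,hluy] rk=13  ker:ehuy,hoty
b_2=(46−29)−13=4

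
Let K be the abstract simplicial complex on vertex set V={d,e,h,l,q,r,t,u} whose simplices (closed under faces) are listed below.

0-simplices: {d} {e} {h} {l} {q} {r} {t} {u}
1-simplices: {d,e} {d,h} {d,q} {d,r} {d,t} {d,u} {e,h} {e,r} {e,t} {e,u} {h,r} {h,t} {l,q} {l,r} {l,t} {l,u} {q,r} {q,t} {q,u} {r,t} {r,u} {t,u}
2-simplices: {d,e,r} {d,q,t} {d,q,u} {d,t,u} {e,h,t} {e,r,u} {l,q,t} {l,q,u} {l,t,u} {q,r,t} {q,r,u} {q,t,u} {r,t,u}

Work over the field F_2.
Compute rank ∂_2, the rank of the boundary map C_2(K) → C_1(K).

n_0=8 n_1=22 n_2=13  [Z2]
∂1: piv[de,dh,dq,dr,dt,du,lq] rk=7  ker:eh,er,et,eu,hr,ht,lr,lt,lu,qr,qt,qu,rt,ru,tu
∂2: piv[der,dqt,dqu,dtu,eht,eru,lqt,lqu,qrt,qru] rk=10  ker:ltu,qtu,rtu
rk∂_2=10

rank∂_2=10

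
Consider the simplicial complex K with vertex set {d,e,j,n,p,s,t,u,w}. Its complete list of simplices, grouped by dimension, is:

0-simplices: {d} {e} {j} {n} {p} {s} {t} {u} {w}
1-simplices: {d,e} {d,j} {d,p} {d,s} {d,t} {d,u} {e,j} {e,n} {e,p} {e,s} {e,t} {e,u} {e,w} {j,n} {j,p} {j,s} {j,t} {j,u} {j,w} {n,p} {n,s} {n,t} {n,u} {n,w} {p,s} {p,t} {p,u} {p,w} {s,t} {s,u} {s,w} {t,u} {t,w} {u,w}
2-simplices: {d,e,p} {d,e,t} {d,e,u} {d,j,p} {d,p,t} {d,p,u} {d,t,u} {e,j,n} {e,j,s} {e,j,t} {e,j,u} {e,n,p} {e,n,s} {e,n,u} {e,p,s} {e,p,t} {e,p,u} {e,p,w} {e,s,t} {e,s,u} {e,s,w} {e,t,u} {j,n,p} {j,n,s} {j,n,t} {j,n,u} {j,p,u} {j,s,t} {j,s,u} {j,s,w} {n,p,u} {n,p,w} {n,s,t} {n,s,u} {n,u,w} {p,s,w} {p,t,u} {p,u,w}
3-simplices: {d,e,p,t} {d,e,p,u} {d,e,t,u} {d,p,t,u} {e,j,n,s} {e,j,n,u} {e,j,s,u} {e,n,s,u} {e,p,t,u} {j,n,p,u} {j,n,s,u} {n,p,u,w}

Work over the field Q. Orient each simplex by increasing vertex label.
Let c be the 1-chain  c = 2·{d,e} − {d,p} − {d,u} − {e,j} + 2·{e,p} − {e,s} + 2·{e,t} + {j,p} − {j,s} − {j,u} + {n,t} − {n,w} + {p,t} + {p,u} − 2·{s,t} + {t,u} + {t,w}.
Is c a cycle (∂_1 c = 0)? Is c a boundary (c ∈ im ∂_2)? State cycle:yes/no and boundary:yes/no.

n_0=9 n_1=34 n_2=38 n_3=12  [Q]
∂1: piv[de,dj,dp,ds,dt,du,en,ew] rk=8  ker:ej,ep,es,et,eu,jn,jp,js,jt,ju,jw,np,ns,nt,nu,nw,ps,pt,pu,pw,st,su,sw,tu,tw,uw
∂2: piv[dep,det,deu,djp,dpt,dpu,dtu,ejn,ejs,ejt,eju,enp,ens,enu,eps,epw,est,esu,esw,jnp,jnt,jsw,npw,nuw] rk=24  ker:ept,epu,etu,jns,jnu,jpu,jst,jsu,npu,nst,nsu,psw,ptu,puw
∂3: piv[dept,depu,detu,dptu,ejns,ejnu,ejsu,ensu,jnpu,npuw] rk=10  ker:eptu,jnsu
∂1c = 0
c vs im∂2: residual ≠ 0 ⇒ not boundary

cycle:yes boundary:no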